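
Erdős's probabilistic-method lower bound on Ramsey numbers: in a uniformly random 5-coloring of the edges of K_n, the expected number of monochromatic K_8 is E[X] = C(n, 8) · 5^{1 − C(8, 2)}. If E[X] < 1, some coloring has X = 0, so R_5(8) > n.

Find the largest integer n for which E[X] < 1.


We need C(n, 8) · 5^{1 − 28} < 1, i.e. C(n, 8) < 5^{28 − 1} = 7450580596923828125.
Check values of n near the boundary:
  n = 862: C(862, 8) = 7317951015318931845; 7317951015318931845 < 7450580596923828125? YES
  n = 863: C(863, 8) = 7386423071602617757; 7386423071602617757 < 7450580596923828125? YES
  n = 864: C(864, 8) = 7455455062926006708; 7455455062926006708 < 7450580596923828125? NO
  n = 865: C(865, 8) = 7525050909487743060; 7525050909487743060 < 7450580596923828125? NO
The largest n with C(n, 8) < 7450580596923828125 is n = 863 (where E[X] = 7386423071602617757/7450580596923828125 ≈ 0.9913889). Hence R_5(8) > 863, i.e. R_5(8) ≥ 864.

Largest n = 863; hence R_5(8) > 863.


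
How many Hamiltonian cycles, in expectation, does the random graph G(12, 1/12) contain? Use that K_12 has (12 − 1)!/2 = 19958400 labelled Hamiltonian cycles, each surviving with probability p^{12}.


K_12 has (12 − 1)!/2 = 19958400 labelled Hamiltonian cycles.
For each such Hamiltonian cycle H, let X_H = 1 if all 12 edges of H are present in G. Then P[X_H = 1] = p^{12} = (1/12)^{12} = 1/8916100448256.
By linearity: E[X] = Σ_H E[X_H] = 19958400 · p^{12} = 19958400 · 1/8916100448256 = 1925/859963392.
Numerically: E[X] ≈ 2.24e-06.

E[X] = 19958400 · (1/12)^{12} = 1925/859963392 ≈ 2.24e-06.


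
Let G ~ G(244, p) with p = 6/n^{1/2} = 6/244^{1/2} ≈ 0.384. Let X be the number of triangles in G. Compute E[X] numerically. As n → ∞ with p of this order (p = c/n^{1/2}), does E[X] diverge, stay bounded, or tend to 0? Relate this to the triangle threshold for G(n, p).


Number of potential triangles: C(244, 3) = 2391444.
Each occurs with probability p³ ≈ (0.384)³ ≈ 5.66721e-02.
By linearity: E[X] = C(244, 3)·p³ ≈ 2391444 · 5.66721e-02 ≈ 135528.062.
Since α = 1/2 < 1, p = c/n^{1/2} ≫ 1/n is above the triangle threshold p ~ 1/n. Asymptotically E[X] ~ (c³/6)·n^{3(1−α)} = (6³/6)·n^{1.5} → ∞; triangles are abundant w.h.p.

E[X] ≈ 135528.062; in regime p = Θ(1/n^{1/2}) E[X] diverges (above the triangle threshold p ~ 1/n).


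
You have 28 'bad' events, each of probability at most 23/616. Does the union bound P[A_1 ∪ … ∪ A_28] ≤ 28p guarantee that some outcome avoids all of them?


Union bound: P[∪_{i=1}^{28} A_i] ≤ Σ_i P[A_i] ≤ 28·p = 28·(23/616) = 23/22.
Numerically: 23/22 ≈ 1.045455.
Is 23/22 < 1? NO.
Since the bound 23/22 is ≥ 1, the union bound is uninformative here; it does NOT by itself certify existence.

28·p = 23/22 ≈ 1.045455; existence NOT certified by the union bound.


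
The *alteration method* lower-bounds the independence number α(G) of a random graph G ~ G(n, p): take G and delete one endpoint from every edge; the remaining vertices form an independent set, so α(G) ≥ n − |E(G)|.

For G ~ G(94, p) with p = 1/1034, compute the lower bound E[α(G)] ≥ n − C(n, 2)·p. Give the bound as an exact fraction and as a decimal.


E[|E(G)|] = C(94, 2)·p = 4371 · (1/1034) = 93/22.
E[α(G)] ≥ n − E[|E(G)|] = 94 − 93/22 = 1975/22.
Numerically: ≈ 89.7727.
(This is only a lower bound; the true E[α(G)] may be larger.)

E[α(G)] ≥ 1975/22 ≈ 89.7727.


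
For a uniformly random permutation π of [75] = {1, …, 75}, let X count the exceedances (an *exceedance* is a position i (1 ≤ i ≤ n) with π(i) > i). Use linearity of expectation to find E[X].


Write X = Σ_{i=1}^{75} X_i, where X_i = 1_{π(i) > i}.
For each fixed i, π(i) is uniform over {1, …, 75} (marginal of a uniform permutation), so P[π(i) > i] = (n − i)/n. Summing: Σ_{i=1}^{75} (n − i)/n = (0 + 1 + … + 74)/75 = 75(75 − 1)/(2·75) = (75 − 1)/2.
Hence E[X] = Σ_{i=1}^{75} (75 − i)/75 = 37 ≈ 37.0000.

E[X] = 37 = 37.0000.


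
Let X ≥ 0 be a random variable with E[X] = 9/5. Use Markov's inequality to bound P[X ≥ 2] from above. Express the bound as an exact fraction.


μ = E[X] = 9/5, a = 2.
Markov: P[X ≥ 2] ≤ μ/a = (9/5)/2 = 9/10.
Numerically: ≈ 0.90000.
(Since a = 2 > μ = 1.80000, the bound 9/10 is < 1 and informative.)

P[X ≥ 2] ≤ 9/10 ≈ 0.90000.


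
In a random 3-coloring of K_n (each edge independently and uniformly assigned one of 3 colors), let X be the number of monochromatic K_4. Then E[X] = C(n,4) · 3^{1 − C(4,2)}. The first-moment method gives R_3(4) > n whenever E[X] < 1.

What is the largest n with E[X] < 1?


We need C(n, 4) · 3^{1 − 6} < 1, i.e. C(n, 4) < 3^{6 − 1} = 243.
Check values of n near the boundary:
  n = 7: C(7, 4) = 35; 35 < 243? YES
  n = 8: C(8, 4) = 70; 70 < 243? YES
  n = 9: C(9, 4) = 126; 126 < 243? YES
  n = 10: C(10, 4) = 210; 210 < 243? YES
  n = 11: C(11, 4) = 330; 330 < 243? NO
The largest n with C(n, 4) < 243 is n = 10 (where E[X] = 70/81 ≈ 0.86420). Hence R_3(4) > 10, i.e. R_3(4) ≥ 11.

Largest n = 10; hence R_3(4) > 10.


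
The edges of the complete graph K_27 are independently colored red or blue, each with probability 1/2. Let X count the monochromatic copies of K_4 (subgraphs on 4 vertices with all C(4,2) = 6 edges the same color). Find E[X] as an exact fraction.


Let X = Σ_S X_S over the C(27, 4) = 17550 subsets S of size 4, where X_S = 1 if the K_4 on S is monochromatic.
For a fixed S, the K_4 on S has C(4, 2) = 6 edges. P[all 6 edges red] = (1/2)^6, and likewise for blue, so P[monochromatic] = 2·(1/2)^6 = 2^{1 − 6} = 1/32.
By linearity: E[X] = C(27, 4) · 2^{1 − 6} = 17550 · 1/32 = 8775/16.
Numerically: E[X] ≈ 548.4375.

E[X] = C(27,4)·2^(1−C(4,2)) = 8775/16 ≈ 548.4375.


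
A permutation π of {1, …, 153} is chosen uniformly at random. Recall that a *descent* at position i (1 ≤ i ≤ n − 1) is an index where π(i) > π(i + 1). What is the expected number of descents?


Write X = Σ X_I over i = 1, …, 152, with X_I the indicator of one descent.
There are 152 indicators.
For each fixed i, the pair (π(i), π(i+1)) is a uniformly random ordered pair of distinct values from {1, …, 153}; by symmetry P[π(i) > π(i+1)] = 1/2.
By linearity: E[X] = 152 · (1/2) = (153 − 1) · (1/2) = 76 ≈ 76.000.

E[X] = 76 = 76.000.


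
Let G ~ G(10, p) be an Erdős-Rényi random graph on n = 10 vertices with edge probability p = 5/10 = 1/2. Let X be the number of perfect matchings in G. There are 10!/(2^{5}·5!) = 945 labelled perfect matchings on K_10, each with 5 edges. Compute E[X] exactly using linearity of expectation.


K_10 has 10!/(2^{5}·5!) = 945 labelled perfect matchings.
For each such perfect matching H, let X_H = 1 if all 5 edges of H are present in G. Then P[X_H = 1] = p^{5} = (1/2)^{5} = 1/32.
By linearity: E[X] = Σ_H E[X_H] = 945 · p^{5} = 945 · 1/32 = 945/32.
Numerically: E[X] ≈ 29.5312.

E[X] = 945 · (1/2)^{5} = 945/32 ≈ 29.5312.


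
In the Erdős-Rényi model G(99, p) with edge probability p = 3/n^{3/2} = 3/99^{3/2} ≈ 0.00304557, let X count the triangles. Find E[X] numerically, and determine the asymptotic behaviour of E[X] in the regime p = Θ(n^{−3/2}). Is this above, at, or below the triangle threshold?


Number of potential triangles: C(99, 3) = 156849.
Each occurs with probability p³ ≈ (0.00304557)³ ≈ 2.82491502e-08.
By linearity: E[X] = C(99, 3)·p³ ≈ 156849 · 2.82491502e-08 ≈ 0.004431.
Since α = 3/2 > 1, p = c/n^{3/2} = o(1/n) is below the triangle threshold p ~ 1/n. Asymptotically E[X] ~ (c³/6)·n^{3(1−α)} = (3³/6)·n^{-1.5} → 0, so by Markov's inequality G has no triangles w.h.p.

E[X] ≈ 0.004431; in regime p = Θ(1/n^{3/2}) E[X] tends to 0 (below the triangle threshold p ~ 1/n).


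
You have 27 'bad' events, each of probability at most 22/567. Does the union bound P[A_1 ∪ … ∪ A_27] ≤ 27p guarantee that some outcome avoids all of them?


Union bound: P[∪_{i=1}^{27} A_i] ≤ Σ_i P[A_i] ≤ 27·p = 27·(22/567) = 22/21.
Numerically: 22/21 ≈ 1.047619.
Is 22/21 < 1? NO.
Since the bound 22/21 is ≥ 1, the union bound is uninformative here; it does NOT by itself certify existence.

27·p = 22/21 ≈ 1.047619; existence NOT certified by the union bound.


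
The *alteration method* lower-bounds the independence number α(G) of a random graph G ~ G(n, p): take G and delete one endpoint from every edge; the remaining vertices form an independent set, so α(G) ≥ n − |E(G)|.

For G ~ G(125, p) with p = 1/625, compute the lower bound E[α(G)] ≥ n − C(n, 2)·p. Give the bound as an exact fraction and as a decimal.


E[|E(G)|] = C(125, 2)·p = 7750 · (1/625) = 62/5.
E[α(G)] ≥ n − E[|E(G)|] = 125 − 62/5 = 563/5.
Numerically: ≈ 112.600.
(This is only a lower bound; the true E[α(G)] may be larger.)

E[α(G)] ≥ 563/5 ≈ 112.600.


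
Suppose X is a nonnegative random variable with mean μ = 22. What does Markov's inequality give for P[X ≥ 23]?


μ = E[X] = 22, a = 23.
Markov: P[X ≥ 23] ≤ μ/a = (22)/23 = 22/23.
Numerically: ≈ 0.956522.
(Since a = 23 > μ = 22.000000, the bound 22/23 is < 1 and informative.)

P[X ≥ 23] ≤ 22/23 ≈ 0.956522.


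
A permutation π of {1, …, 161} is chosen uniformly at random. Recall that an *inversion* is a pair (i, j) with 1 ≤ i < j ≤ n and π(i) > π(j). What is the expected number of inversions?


Write X = Σ X_I over the C(161, 2) = 12880 pairs i < j, with X_I the indicator of one inversion.
There are 12880 indicators.
For each fixed pair i < j, the values π(i) and π(j) are two distinct elements of {1, …, 161} in uniformly random order; by symmetry P[π(i) > π(j)] = 1/2.
By linearity: E[X] = 12880 · (1/2) = C(161, 2) · (1/2) = 12880/2 = 6440 ≈ 6440.000000.

E[X] = 6440 = 6440.000000.


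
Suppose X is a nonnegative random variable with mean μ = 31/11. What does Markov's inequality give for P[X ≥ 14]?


μ = E[X] = 31/11, a = 14.
Markov: P[X ≥ 14] ≤ μ/a = (31/11)/14 = 31/154.
Numerically: ≈ 0.20130.
(Since a = 14 > μ = 2.81818, the bound 31/154 is < 1 and informative.)

P[X ≥ 14] ≤ 31/154 ≈ 0.20130.


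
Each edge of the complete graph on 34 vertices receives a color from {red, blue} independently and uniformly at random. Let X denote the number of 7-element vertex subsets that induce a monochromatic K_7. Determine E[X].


Let X = Σ_S X_S over the C(34, 7) = 5379616 subsets S of size 7, where X_S = 1 if the K_7 on S is monochromatic.
For a fixed S, the K_7 on S has C(7, 2) = 21 edges. P[all 21 edges red] = (1/2)^21, and likewise for blue, so P[monochromatic] = 2·(1/2)^21 = 2^{1 − 21} = 1/1048576.
Summing: E[X] = C(34, 7) · 2^{1 − 21} = 5379616 · 1/1048576 = 168113/32768.
Numerically: E[X] ≈ 5.130.

E[X] = C(34,7)·2^(1−C(7,2)) = 168113/32768 ≈ 5.130.


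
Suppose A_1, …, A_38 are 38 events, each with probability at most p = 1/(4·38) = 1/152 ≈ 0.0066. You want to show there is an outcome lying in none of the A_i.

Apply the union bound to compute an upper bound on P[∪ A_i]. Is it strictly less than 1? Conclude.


Union bound: P[∪_{i=1}^{38} A_i] ≤ Σ_i P[A_i] ≤ 38·p = 38·(1/152) = 1/4.
Numerically: 1/4 ≈ 0.2500.
Is 1/4 < 1? YES.
Since P[∪ A_i] ≤ 1/4 < 1, the complement has P[∩ A_i^c] ≥ 1 − 1/4 = 3/4 > 0, so some outcome avoids every A_i.

38·p = 1/4 ≈ 0.2500; existence CERTIFIED by the union bound.


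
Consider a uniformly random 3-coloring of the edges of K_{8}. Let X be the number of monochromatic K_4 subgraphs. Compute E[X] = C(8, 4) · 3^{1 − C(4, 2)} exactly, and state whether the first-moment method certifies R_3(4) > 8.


E[X] = C(8, 4) · 3^{1 − 6} = 70 · 3^{−5} = 70/243.
As a reduced fraction: E[X] = 70/243 ≈ 0.28807.
Is E[X] < 1? YES.
Since E[X] < 1, there exists a 3-coloring of K_{8} with no monochromatic K_4; hence R_3(4) > 8.

E[X] = 70/243 ≈ 0.28807; E[X] < 1, so R_3(4) > 8.


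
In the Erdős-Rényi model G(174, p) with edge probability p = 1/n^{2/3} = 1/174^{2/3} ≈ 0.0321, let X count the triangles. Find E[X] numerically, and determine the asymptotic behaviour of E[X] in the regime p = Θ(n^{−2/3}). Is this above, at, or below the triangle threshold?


Number of potential triangles: C(174, 3) = 862924.
Each occurs with probability p³ ≈ (0.0321)³ ≈ 3.30295e-05.
By linearity: E[X] = C(174, 3)·p³ ≈ 862924 · 3.30295e-05 ≈ 28.502.
Since α = 2/3 < 1, p = c/n^{2/3} ≫ 1/n is above the triangle threshold p ~ 1/n. Asymptotically E[X] ~ (c³/6)·n^{3(1−α)} = (1³/6)·n^{1} → ∞; triangles are abundant w.h.p.

E[X] ≈ 28.502; in regime p = Θ(1/n^{2/3}) E[X] diverges (above the triangle threshold p ~ 1/n).


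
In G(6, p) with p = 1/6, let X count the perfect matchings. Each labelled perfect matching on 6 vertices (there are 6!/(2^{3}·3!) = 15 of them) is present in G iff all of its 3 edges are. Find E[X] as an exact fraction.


K_6 has 6!/(2^{3}·3!) = 15 labelled perfect matchings.
For each such perfect matching H, let X_H = 1 if all 3 edges of H are present in G. Then P[X_H = 1] = p^{3} = (1/6)^{3} = 1/216.
Summing the indicators: E[X] = Σ_H E[X_H] = 15 · p^{3} = 15 · 1/216 = 5/72.
Numerically: E[X] ≈ 0.0694.

E[X] = 15 · (1/6)^{3} = 5/72 ≈ 0.0694.


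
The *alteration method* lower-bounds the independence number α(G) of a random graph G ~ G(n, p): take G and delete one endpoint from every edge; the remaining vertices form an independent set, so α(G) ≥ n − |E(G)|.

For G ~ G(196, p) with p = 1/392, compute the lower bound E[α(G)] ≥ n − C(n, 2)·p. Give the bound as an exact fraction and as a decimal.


E[|E(G)|] = C(196, 2)·p = 19110 · (1/392) = 195/4.
E[α(G)] ≥ n − E[|E(G)|] = 196 − 195/4 = 589/4.
Numerically: ≈ 147.250000.
(This is only a lower bound; the true E[α(G)] may be larger.)

E[α(G)] ≥ 589/4 ≈ 147.250000.


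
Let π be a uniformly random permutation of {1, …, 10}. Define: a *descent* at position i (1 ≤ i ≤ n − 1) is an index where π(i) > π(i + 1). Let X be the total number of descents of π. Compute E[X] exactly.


Write X = Σ X_I over i = 1, …, 9, with X_I the indicator of one descent.
There are 9 indicators.
For each fixed i, the pair (π(i), π(i+1)) is a uniformly random ordered pair of distinct values from {1, …, 10}; by symmetry P[π(i) > π(i+1)] = 1/2.
By linearity: E[X] = 9 · (1/2) = (10 − 1) · (1/2) = 9/2 ≈ 4.500000.

E[X] = 9/2 = 4.500000.


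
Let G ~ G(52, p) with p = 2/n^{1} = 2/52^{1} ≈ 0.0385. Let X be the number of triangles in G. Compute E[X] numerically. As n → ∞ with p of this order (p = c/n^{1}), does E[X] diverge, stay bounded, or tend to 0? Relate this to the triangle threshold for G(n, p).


Number of potential triangles: C(52, 3) = 22100.
Each occurs with probability p³ ≈ (0.0385)³ ≈ 5.68958e-05.
By linearity: E[X] = C(52, 3)·p³ ≈ 22100 · 5.68958e-05 ≈ 1.257.
Here α = 1, so p = 2/n is exactly at the triangle threshold p ~ 1/n. Asymptotically E[X] → c³/6 = 2³/6 = 4/3 ≈ 1.333, a bounded constant. In this regime the triangle count is asymptotically Poisson(c³/6).

E[X] ≈ 1.257; in regime p = Θ(1/n^{1}) E[X] stays bounded (at the triangle threshold p ~ 1/n).


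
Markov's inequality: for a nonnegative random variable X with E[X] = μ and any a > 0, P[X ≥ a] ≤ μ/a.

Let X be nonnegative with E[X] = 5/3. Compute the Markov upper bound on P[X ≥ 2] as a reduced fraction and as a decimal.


μ = E[X] = 5/3, a = 2.
Markov: P[X ≥ 2] ≤ μ/a = (5/3)/2 = 5/6.
Numerically: ≈ 0.83333.
(Since a = 2 > μ = 1.66667, the bound 5/6 is < 1 and informative.)

P[X ≥ 2] ≤ 5/6 ≈ 0.83333.


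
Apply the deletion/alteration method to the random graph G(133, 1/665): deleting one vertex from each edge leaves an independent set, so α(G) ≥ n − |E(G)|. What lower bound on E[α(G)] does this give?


E[|E(G)|] = C(133, 2)·p = 8778 · (1/665) = 66/5.
E[α(G)] ≥ n − E[|E(G)|] = 133 − 66/5 = 599/5.
Numerically: ≈ 119.8000.
(This is only a lower bound; the true E[α(G)] may be larger.)

E[α(G)] ≥ 599/5 ≈ 119.8000.


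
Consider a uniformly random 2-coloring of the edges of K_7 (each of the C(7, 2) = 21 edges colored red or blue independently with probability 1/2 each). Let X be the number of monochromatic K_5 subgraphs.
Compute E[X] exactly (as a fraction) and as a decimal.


Let X = Σ_S X_S over the C(7, 5) = 21 subsets S of size 5, where X_S = 1 if the K_5 on S is monochromatic.
For a fixed S, the K_5 on S has C(5, 2) = 10 edges. P[all 10 edges red] = (1/2)^10, and likewise for blue, so P[monochromatic] = 2·(1/2)^10 = 2^{1 − 10} = 1/512.
By linearity: E[X] = C(7, 5) · 2^{1 − 10} = 21 · 1/512 = 21/512.
Numerically: E[X] ≈ 0.04102.

E[X] = C(7,5)·2^(1−C(5,2)) = 21/512 ≈ 0.04102.


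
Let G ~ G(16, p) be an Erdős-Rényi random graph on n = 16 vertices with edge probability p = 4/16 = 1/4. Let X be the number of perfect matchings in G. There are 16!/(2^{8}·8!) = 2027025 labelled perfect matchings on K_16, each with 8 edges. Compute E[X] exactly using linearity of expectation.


K_16 has 16!/(2^{8}·8!) = 2027025 labelled perfect matchings.
For each such perfect matching H, let X_H = 1 if all 8 edges of H are present in G. Then P[X_H = 1] = p^{8} = (1/4)^{8} = 1/65536.
By linearity of expectation: E[X] = Σ_H E[X_H] = 2027025 · p^{8} = 2027025 · 1/65536 = 2027025/65536.
Numerically: E[X] ≈ 30.93.

E[X] = 2027025 · (1/4)^{8} = 2027025/65536 ≈ 30.93.


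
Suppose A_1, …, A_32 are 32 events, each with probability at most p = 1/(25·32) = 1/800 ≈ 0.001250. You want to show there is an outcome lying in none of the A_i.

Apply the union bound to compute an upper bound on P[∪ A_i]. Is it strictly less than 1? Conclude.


Union bound: P[∪_{i=1}^{32} A_i] ≤ Σ_i P[A_i] ≤ 32·p = 32·(1/800) = 1/25.
Numerically: 1/25 ≈ 0.040000.
Is 1/25 < 1? YES.
Since P[∪ A_i] ≤ 1/25 < 1, the complement has P[∩ A_i^c] ≥ 1 − 1/25 = 24/25 > 0, so some outcome avoids every A_i.

32·p = 1/25 ≈ 0.040000; existence CERTIFIED by the union bound.


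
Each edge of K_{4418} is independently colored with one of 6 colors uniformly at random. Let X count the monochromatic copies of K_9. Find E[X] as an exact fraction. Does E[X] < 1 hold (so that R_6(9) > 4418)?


E[X] = C(4418, 9) · 6^{1 − 36} = 1752779389572095347587475120 · 6^{−35} = 1752779389572095347587475120/1719070799748422591028658176.
As a reduced fraction: E[X] = 109548711848255959224217195/107441924984276411939291136 ≈ 1.01961.
Is E[X] < 1? NO.
Since E[X] ≥ 1, the first-moment bound is inconclusive at n = 4418; it does NOT by itself certify R_6(9) > 4418.

E[X] = 109548711848255959224217195/107441924984276411939291136 ≈ 1.01961; E[X] ≥ 1; first-moment method inconclusive here.


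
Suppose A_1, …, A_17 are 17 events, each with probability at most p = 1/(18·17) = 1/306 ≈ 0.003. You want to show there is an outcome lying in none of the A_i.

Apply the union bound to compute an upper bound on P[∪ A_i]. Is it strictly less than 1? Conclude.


Union bound: P[∪_{i=1}^{17} A_i] ≤ Σ_i P[A_i] ≤ 17·p = 17·(1/306) = 1/18.
Numerically: 1/18 ≈ 0.056.
Is 1/18 < 1? YES.
Since P[∪ A_i] ≤ 1/18 < 1, the complement has P[∩ A_i^c] ≥ 1 − 1/18 = 17/18 > 0, so some outcome avoids every A_i.

17·p = 1/18 ≈ 0.056; existence CERTIFIED by the union bound.


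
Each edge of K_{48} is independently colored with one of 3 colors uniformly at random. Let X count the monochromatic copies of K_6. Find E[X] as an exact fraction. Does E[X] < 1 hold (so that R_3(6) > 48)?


E[X] = C(48, 6) · 3^{1 − 15} = 12271512 · 3^{−14} = 12271512/4782969.
As a reduced fraction: E[X] = 4090504/1594323 ≈ 2.5657.
Is E[X] < 1? NO.
Since E[X] ≥ 1, the first-moment bound is inconclusive at n = 48; it does NOT by itself certify R_3(6) > 48.

E[X] = 4090504/1594323 ≈ 2.5657; E[X] ≥ 1; first-moment method inconclusive here.


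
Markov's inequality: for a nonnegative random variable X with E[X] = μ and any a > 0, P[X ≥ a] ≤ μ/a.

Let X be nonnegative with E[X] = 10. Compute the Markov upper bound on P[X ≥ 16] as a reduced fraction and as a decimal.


μ = E[X] = 10, a = 16.
Markov: P[X ≥ 16] ≤ μ/a = (10)/16 = 5/8.
Numerically: ≈ 0.625000.
(Since a = 16 > μ = 10.000000, the bound 5/8 is < 1 and informative.)

P[X ≥ 16] ≤ 5/8 ≈ 0.625000.


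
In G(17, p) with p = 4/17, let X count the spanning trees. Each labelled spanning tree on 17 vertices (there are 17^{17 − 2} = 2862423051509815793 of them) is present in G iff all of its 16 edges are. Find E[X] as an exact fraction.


K_17 has 17^{17 − 2} = 2862423051509815793 labelled spanning trees.
For each such spanning tree H, let X_H = 1 if all 16 edges of H are present in G. Then P[X_H = 1] = p^{16} = (4/17)^{16} = 4294967296/48661191875666868481.
Summing the indicators: E[X] = Σ_H E[X_H] = 2862423051509815793 · p^{16} = 2862423051509815793 · 4294967296/48661191875666868481 = 4294967296/17.
Numerically: E[X] ≈ 2.526e+08.

E[X] = 2862423051509815793 · (4/17)^{16} = 4294967296/17 ≈ 2.526e+08.


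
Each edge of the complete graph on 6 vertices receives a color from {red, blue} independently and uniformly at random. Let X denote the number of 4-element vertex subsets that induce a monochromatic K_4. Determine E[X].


Let X = Σ_S X_S over the C(6, 4) = 15 subsets S of size 4, where X_S = 1 if the K_4 on S is monochromatic.
For a fixed S, the K_4 on S has C(4, 2) = 6 edges. P[all 6 edges red] = (1/2)^6, and likewise for blue, so P[monochromatic] = 2·(1/2)^6 = 2^{1 − 6} = 1/32.
By linearity: E[X] = C(6, 4) · 2^{1 − 6} = 15 · 1/32 = 15/32.
Numerically: E[X] ≈ 0.4688.

E[X] = C(6,4)·2^(1−C(4,2)) = 15/32 ≈ 0.4688.


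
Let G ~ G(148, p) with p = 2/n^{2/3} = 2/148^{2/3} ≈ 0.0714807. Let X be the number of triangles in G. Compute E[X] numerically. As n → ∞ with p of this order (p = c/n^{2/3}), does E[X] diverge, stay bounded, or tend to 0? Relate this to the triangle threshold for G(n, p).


Number of potential triangles: C(148, 3) = 529396.
Each occurs with probability p³ ≈ (0.0714807)³ ≈ 3.65230095e-04.
By linearity: E[X] = C(148, 3)·p³ ≈ 529396 · 3.65230095e-04 ≈ 193.351351.
Since α = 2/3 < 1, p = c/n^{2/3} ≫ 1/n is above the triangle threshold p ~ 1/n. Asymptotically E[X] ~ (c³/6)·n^{3(1−α)} = (2³/6)·n^{1} → ∞; triangles are abundant w.h.p.

E[X] ≈ 193.351351; in regime p = Θ(1/n^{2/3}) E[X] diverges (above the triangle threshold p ~ 1/n).


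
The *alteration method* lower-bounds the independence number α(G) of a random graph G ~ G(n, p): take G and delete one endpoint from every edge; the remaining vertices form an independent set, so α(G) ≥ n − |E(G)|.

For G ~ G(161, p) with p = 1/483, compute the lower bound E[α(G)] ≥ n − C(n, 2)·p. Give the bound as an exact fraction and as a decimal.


E[|E(G)|] = C(161, 2)·p = 12880 · (1/483) = 80/3.
E[α(G)] ≥ n − E[|E(G)|] = 161 − 80/3 = 403/3.
Numerically: ≈ 134.333.
(This is only a lower bound; the true E[α(G)] may be larger.)

E[α(G)] ≥ 403/3 ≈ 134.333.


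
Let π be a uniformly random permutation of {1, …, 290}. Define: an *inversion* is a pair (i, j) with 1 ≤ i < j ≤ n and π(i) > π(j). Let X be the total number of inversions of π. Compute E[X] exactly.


Write X = Σ X_I over the C(290, 2) = 41905 pairs i < j, with X_I the indicator of one inversion.
There are 41905 indicators.
For each fixed pair i < j, the values π(i) and π(j) are two distinct elements of {1, …, 290} in uniformly random order; by symmetry P[π(i) > π(j)] = 1/2.
By linearity: E[X] = 41905 · (1/2) = C(290, 2) · (1/2) = 41905/2 = 41905/2 ≈ 20952.500.

E[X] = 41905/2 = 20952.500.


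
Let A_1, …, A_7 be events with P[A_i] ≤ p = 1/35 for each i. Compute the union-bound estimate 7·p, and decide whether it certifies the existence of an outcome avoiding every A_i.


Union bound: P[∪_{i=1}^{7} A_i] ≤ Σ_i P[A_i] ≤ 7·p = 7·(1/35) = 1/5.
Numerically: 1/5 ≈ 0.200.
Is 1/5 < 1? YES.
Since P[∪ A_i] ≤ 1/5 < 1, the complement has P[∩ A_i^c] ≥ 1 − 1/5 = 4/5 > 0, so some outcome avoids every A_i.

7·p = 1/5 ≈ 0.200; existence CERTIFIED by the union bound.


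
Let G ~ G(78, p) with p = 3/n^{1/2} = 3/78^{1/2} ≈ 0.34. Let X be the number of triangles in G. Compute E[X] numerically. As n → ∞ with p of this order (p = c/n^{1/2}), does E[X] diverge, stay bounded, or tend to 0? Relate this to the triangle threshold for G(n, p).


Number of potential triangles: C(78, 3) = 76076.
Each occurs with probability p³ ≈ (0.34)³ ≈ 3.91942e-02.
By linearity: E[X] = C(78, 3)·p³ ≈ 76076 · 3.91942e-02 ≈ 2981.738.
Since α = 1/2 < 1, p = c/n^{1/2} ≫ 1/n is above the triangle threshold p ~ 1/n. Asymptotically E[X] ~ (c³/6)·n^{3(1−α)} = (3³/6)·n^{1.5} → ∞; triangles are abundant w.h.p.

E[X] ≈ 2981.738; in regime p = Θ(1/n^{1/2}) E[X] diverges (above the triangle threshold p ~ 1/n).


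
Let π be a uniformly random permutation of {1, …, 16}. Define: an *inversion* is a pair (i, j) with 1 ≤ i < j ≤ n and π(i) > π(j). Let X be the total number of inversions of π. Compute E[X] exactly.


Write X = Σ X_I over the C(16, 2) = 120 pairs i < j, with X_I the indicator of one inversion.
There are 120 indicators.
For each fixed pair i < j, the values π(i) and π(j) are two distinct elements of {1, …, 16} in uniformly random order; by symmetry P[π(i) > π(j)] = 1/2.
By linearity: E[X] = 120 · (1/2) = C(16, 2) · (1/2) = 120/2 = 60 ≈ 60.000000.

E[X] = 60 = 60.000000.


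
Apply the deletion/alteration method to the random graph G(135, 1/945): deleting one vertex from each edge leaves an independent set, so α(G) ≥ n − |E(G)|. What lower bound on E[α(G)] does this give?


E[|E(G)|] = C(135, 2)·p = 9045 · (1/945) = 67/7.
E[α(G)] ≥ n − E[|E(G)|] = 135 − 67/7 = 878/7.
Numerically: ≈ 125.4286.
(This is only a lower bound; the true E[α(G)] may be larger.)

E[α(G)] ≥ 878/7 ≈ 125.4286.


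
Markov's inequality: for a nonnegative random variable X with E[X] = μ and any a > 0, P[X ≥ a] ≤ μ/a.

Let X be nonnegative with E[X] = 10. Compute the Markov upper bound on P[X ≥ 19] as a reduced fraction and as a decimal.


μ = E[X] = 10, a = 19.
Markov: P[X ≥ 19] ≤ μ/a = (10)/19 = 10/19.
Numerically: ≈ 0.52632.
(Since a = 19 > μ = 10.00000, the bound 10/19 is < 1 and informative.)

P[X ≥ 19] ≤ 10/19 ≈ 0.52632.


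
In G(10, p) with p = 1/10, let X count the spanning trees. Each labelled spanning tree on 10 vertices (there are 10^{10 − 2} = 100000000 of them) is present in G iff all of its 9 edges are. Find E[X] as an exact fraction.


K_10 has 10^{10 − 2} = 100000000 labelled spanning trees.
For each such spanning tree H, let X_H = 1 if all 9 edges of H are present in G. Then P[X_H = 1] = p^{9} = (1/10)^{9} = 1/1000000000.
By linearity: E[X] = Σ_H E[X_H] = 100000000 · p^{9} = 100000000 · 1/1000000000 = 1/10.
Numerically: E[X] ≈ 0.1.

E[X] = 100000000 · (1/10)^{9} = 1/10 ≈ 0.1.


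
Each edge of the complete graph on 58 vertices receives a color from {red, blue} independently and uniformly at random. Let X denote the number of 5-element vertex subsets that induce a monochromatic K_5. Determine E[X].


Let X = Σ_S X_S over the C(58, 5) = 4582116 subsets S of size 5, where X_S = 1 if the K_5 on S is monochromatic.
For a fixed S, the K_5 on S has C(5, 2) = 10 edges. P[all 10 edges red] = (1/2)^10, and likewise for blue, so P[monochromatic] = 2·(1/2)^10 = 2^{1 − 10} = 1/512.
By linearity: E[X] = C(58, 5) · 2^{1 − 10} = 4582116 · 1/512 = 1145529/128.
Numerically: E[X] ≈ 8949.445312.

E[X] = C(58,5)·2^(1−C(5,2)) = 1145529/128 ≈ 8949.445312.


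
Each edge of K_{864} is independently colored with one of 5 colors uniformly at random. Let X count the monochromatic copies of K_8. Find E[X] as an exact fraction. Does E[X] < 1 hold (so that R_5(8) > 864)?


E[X] = C(864, 8) · 5^{1 − 28} = 7455455062926006708 · 5^{−27} = 7455455062926006708/7450580596923828125.
As a reduced fraction: E[X] = 7455455062926006708/7450580596923828125 ≈ 1.0007.
Is E[X] < 1? NO.
Since E[X] ≥ 1, the first-moment bound is inconclusive at n = 864; it does NOT by itself certify R_5(8) > 864.

E[X] = 7455455062926006708/7450580596923828125 ≈ 1.0007; E[X] ≥ 1; first-moment method inconclusive here.


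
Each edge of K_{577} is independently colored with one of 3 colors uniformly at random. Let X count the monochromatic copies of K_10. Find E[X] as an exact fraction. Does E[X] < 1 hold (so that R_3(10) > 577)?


E[X] = C(577, 10) · 3^{1 − 45} = 1042166760920175198880 · 3^{−44} = 1042166760920175198880/984770902183611232881.
As a reduced fraction: E[X] = 1042166760920175198880/984770902183611232881 ≈ 1.0583.
Is E[X] < 1? NO.
Since E[X] ≥ 1, the first-moment bound is inconclusive at n = 577; it does NOT by itself certify R_3(10) > 577.

E[X] = 1042166760920175198880/984770902183611232881 ≈ 1.0583; E[X] ≥ 1; first-moment method inconclusive here.


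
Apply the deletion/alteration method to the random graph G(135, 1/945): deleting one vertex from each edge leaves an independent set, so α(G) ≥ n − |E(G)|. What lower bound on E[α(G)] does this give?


E[|E(G)|] = C(135, 2)·p = 9045 · (1/945) = 67/7.
E[α(G)] ≥ n − E[|E(G)|] = 135 − 67/7 = 878/7.
Numerically: ≈ 125.428571.
(This is only a lower bound; the true E[α(G)] may be larger.)

E[α(G)] ≥ 878/7 ≈ 125.428571.


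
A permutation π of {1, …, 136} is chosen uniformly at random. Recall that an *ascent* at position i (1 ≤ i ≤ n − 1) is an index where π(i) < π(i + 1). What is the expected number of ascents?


Write X = Σ X_I over i = 1, …, 135, with X_I the indicator of one ascent.
There are 135 indicators.
For each fixed i, the pair (π(i), π(i+1)) is a uniformly random ordered pair of distinct values from {1, …, 136}; by symmetry P[π(i) < π(i+1)] = 1/2.
By linearity: E[X] = 135 · (1/2) = (136 − 1) · (1/2) = 135/2 ≈ 67.500000.

E[X] = 135/2 = 67.500000.


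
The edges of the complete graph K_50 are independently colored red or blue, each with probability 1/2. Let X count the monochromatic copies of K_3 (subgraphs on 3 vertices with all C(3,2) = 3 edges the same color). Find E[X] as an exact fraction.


Let X = Σ_S X_S over the C(50, 3) = 19600 subsets S of size 3, where X_S = 1 if the K_3 on S is monochromatic.
For a fixed S, the K_3 on S has C(3, 2) = 3 edges. P[all 3 edges red] = (1/2)^3, and likewise for blue, so P[monochromatic] = 2·(1/2)^3 = 2^{1 − 3} = 1/4.
By linearity: E[X] = C(50, 3) · 2^{1 − 3} = 19600 · 1/4 = 4900.
Numerically: E[X] ≈ 4900.0000.

E[X] = C(50,3)·2^(1−C(3,2)) = 4900 ≈ 4900.0000.


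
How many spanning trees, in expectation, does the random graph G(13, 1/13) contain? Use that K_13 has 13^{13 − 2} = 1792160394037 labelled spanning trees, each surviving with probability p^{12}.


K_13 has 13^{13 − 2} = 1792160394037 labelled spanning trees.
For each such spanning tree H, let X_H = 1 if all 12 edges of H are present in G. Then P[X_H = 1] = p^{12} = (1/13)^{12} = 1/23298085122481.
By linearity: E[X] = Σ_H E[X_H] = 1792160394037 · p^{12} = 1792160394037 · 1/23298085122481 = 1/13.
Numerically: E[X] ≈ 0.0769.

E[X] = 1792160394037 · (1/13)^{12} = 1/13 ≈ 0.0769.


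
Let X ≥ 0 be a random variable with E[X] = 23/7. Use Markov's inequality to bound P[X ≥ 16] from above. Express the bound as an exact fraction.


μ = E[X] = 23/7, a = 16.
Markov: P[X ≥ 16] ≤ μ/a = (23/7)/16 = 23/112.
Numerically: ≈ 0.2054.
(Since a = 16 > μ = 3.2857, the bound 23/112 is < 1 and informative.)

P[X ≥ 16] ≤ 23/112 ≈ 0.2054.


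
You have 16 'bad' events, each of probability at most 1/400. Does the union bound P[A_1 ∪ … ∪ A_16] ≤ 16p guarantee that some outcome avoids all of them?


Union bound: P[∪_{i=1}^{16} A_i] ≤ Σ_i P[A_i] ≤ 16·p = 16·(1/400) = 1/25.
Numerically: 1/25 ≈ 0.040000.
Is 1/25 < 1? YES.
Since P[∪ A_i] ≤ 1/25 < 1, the complement has P[∩ A_i^c] ≥ 1 − 1/25 = 24/25 > 0, so some outcome avoids every A_i.

16·p = 1/25 ≈ 0.040000; existence CERTIFIED by the union bound.


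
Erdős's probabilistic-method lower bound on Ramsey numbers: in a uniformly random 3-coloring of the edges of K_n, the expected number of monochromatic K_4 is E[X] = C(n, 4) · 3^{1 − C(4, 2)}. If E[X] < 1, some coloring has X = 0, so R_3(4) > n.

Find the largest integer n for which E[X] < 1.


We need C(n, 4) · 3^{1 − 6} < 1, i.e. C(n, 4) < 3^{6 − 1} = 243.
Check values of n near the boundary:
  n = 8: C(8, 4) = 70; 70 < 243? YES
  n = 9: C(9, 4) = 126; 126 < 243? YES
  n = 10: C(10, 4) = 210; 210 < 243? YES
  n = 11: C(11, 4) = 330; 330 < 243? NO
  n = 12: C(12, 4) = 495; 495 < 243? NO
  n = 13: C(13, 4) = 715; 715 < 243? NO
The largest n with C(n, 4) < 243 is n = 10 (where E[X] = 70/81 ≈ 0.8642). Hence R_3(4) > 10, i.e. R_3(4) ≥ 11.

Largest n = 10; hence R_3(4) > 10.


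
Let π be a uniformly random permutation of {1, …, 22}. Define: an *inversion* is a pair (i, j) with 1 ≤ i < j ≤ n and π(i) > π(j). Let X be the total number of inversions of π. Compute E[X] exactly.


Write X = Σ X_I over the C(22, 2) = 231 pairs i < j, with X_I the indicator of one inversion.
There are 231 indicators.
For each fixed pair i < j, the values π(i) and π(j) are two distinct elements of {1, …, 22} in uniformly random order; by symmetry P[π(i) > π(j)] = 1/2.
By linearity: E[X] = 231 · (1/2) = C(22, 2) · (1/2) = 231/2 = 231/2 ≈ 115.50000.

E[X] = 231/2 = 115.50000.


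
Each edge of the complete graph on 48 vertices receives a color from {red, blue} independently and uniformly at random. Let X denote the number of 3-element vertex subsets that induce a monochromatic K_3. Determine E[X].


Let X = Σ_S X_S over the C(48, 3) = 17296 subsets S of size 3, where X_S = 1 if the K_3 on S is monochromatic.
For a fixed S, the K_3 on S has C(3, 2) = 3 edges. P[all 3 edges red] = (1/2)^3, and likewise for blue, so P[monochromatic] = 2·(1/2)^3 = 2^{1 − 3} = 1/4.
By linearity: E[X] = C(48, 3) · 2^{1 − 3} = 17296 · 1/4 = 4324.
Numerically: E[X] ≈ 4324.00000.

E[X] = C(48,3)·2^(1−C(3,2)) = 4324 ≈ 4324.00000.


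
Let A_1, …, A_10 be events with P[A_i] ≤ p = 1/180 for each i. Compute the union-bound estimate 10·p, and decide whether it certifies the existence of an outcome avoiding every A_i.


Union bound: P[∪_{i=1}^{10} A_i] ≤ Σ_i P[A_i] ≤ 10·p = 10·(1/180) = 1/18.
Numerically: 1/18 ≈ 0.0556.
Is 1/18 < 1? YES.
Since P[∪ A_i] ≤ 1/18 < 1, the complement has P[∩ A_i^c] ≥ 1 − 1/18 = 17/18 > 0, so some outcome avoids every A_i.

10·p = 1/18 ≈ 0.0556; existence CERTIFIED by the union bound.


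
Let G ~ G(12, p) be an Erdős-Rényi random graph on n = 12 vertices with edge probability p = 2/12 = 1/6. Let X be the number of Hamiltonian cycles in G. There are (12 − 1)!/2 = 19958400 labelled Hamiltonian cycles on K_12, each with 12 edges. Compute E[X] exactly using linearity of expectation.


K_12 has (12 − 1)!/2 = 19958400 labelled Hamiltonian cycles.
For each such Hamiltonian cycle H, let X_H = 1 if all 12 edges of H are present in G. Then P[X_H = 1] = p^{12} = (1/6)^{12} = 1/2176782336.
By linearity: E[X] = Σ_H E[X_H] = 19958400 · p^{12} = 19958400 · 1/2176782336 = 1925/209952.
Numerically: E[X] ≈ 0.0091688.

E[X] = 19958400 · (1/6)^{12} = 1925/209952 ≈ 0.0091688.


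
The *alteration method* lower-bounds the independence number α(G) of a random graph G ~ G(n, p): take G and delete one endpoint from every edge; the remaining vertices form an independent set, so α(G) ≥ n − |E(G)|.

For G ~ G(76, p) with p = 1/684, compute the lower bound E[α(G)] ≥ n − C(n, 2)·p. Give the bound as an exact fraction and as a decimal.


E[|E(G)|] = C(76, 2)·p = 2850 · (1/684) = 25/6.
E[α(G)] ≥ n − E[|E(G)|] = 76 − 25/6 = 431/6.
Numerically: ≈ 71.83333.
(This is only a lower bound; the true E[α(G)] may be larger.)

E[α(G)] ≥ 431/6 ≈ 71.83333.


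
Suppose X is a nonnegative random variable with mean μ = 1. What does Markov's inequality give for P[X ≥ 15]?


μ = E[X] = 1, a = 15.
Markov: P[X ≥ 15] ≤ μ/a = (1)/15 = 1/15.
Numerically: ≈ 0.067.
(Since a = 15 > μ = 1.000, the bound 1/15 is < 1 and informative.)

P[X ≥ 15] ≤ 1/15 ≈ 0.067.


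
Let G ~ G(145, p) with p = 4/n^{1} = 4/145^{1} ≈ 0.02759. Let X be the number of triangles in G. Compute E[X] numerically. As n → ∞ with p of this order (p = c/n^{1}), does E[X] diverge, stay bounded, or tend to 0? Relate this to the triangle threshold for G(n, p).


Number of potential triangles: C(145, 3) = 497640.
Each occurs with probability p³ ≈ (0.02759)³ ≈ 2.099307e-05.
By linearity: E[X] = C(145, 3)·p³ ≈ 497640 · 2.099307e-05 ≈ 10.4470.
Here α = 1, so p = 4/n is exactly at the triangle threshold p ~ 1/n. Asymptotically E[X] → c³/6 = 4³/6 = 32/3 ≈ 10.6667, a bounded constant. In this regime the triangle count is asymptotically Poisson(c³/6).

E[X] ≈ 10.4470; in regime p = Θ(1/n^{1}) E[X] stays bounded (at the triangle threshold p ~ 1/n).


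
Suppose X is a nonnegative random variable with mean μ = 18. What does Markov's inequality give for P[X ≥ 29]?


μ = E[X] = 18, a = 29.
Markov: P[X ≥ 29] ≤ μ/a = (18)/29 = 18/29.
Numerically: ≈ 0.620690.
(Since a = 29 > μ = 18.000000, the bound 18/29 is < 1 and informative.)

P[X ≥ 29] ≤ 18/29 ≈ 0.620690.


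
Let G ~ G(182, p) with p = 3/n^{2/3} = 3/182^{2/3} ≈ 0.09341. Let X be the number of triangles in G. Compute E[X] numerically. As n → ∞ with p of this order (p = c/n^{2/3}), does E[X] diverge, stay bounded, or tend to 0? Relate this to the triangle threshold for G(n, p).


Number of potential triangles: C(182, 3) = 988260.
Each occurs with probability p³ ≈ (0.09341)³ ≈ 8.151189e-04.
By linearity: E[X] = C(182, 3)·p³ ≈ 988260 · 8.151189e-04 ≈ 805.5495.
Since α = 2/3 < 1, p = c/n^{2/3} ≫ 1/n is above the triangle threshold p ~ 1/n. Asymptotically E[X] ~ (c³/6)·n^{3(1−α)} = (3³/6)·n^{1} → ∞; triangles are abundant w.h.p.

E[X] ≈ 805.5495; in regime p = Θ(1/n^{2/3}) E[X] diverges (above the triangle threshold p ~ 1/n).


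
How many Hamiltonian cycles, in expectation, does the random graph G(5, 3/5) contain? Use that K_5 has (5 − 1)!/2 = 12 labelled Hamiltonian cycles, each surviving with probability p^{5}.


K_5 has (5 − 1)!/2 = 12 labelled Hamiltonian cycles.
For each such Hamiltonian cycle H, let X_H = 1 if all 5 edges of H are present in G. Then P[X_H = 1] = p^{5} = (3/5)^{5} = 243/3125.
By linearity: E[X] = Σ_H E[X_H] = 12 · p^{5} = 12 · 243/3125 = 2916/3125.
Numerically: E[X] ≈ 0.93312.

E[X] = 12 · (3/5)^{5} = 2916/3125 ≈ 0.93312.


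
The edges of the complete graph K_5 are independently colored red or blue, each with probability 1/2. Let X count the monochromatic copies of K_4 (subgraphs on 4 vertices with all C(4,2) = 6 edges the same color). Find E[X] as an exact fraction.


Let X = Σ_S X_S over the C(5, 4) = 5 subsets S of size 4, where X_S = 1 if the K_4 on S is monochromatic.
For a fixed S, the K_4 on S has C(4, 2) = 6 edges. P[all 6 edges red] = (1/2)^6, and likewise for blue, so P[monochromatic] = 2·(1/2)^6 = 2^{1 − 6} = 1/32.
By linearity of expectation: E[X] = C(5, 4) · 2^{1 − 6} = 5 · 1/32 = 5/32.
Numerically: E[X] ≈ 0.15625.

E[X] = C(5,4)·2^(1−C(4,2)) = 5/32 ≈ 0.15625.


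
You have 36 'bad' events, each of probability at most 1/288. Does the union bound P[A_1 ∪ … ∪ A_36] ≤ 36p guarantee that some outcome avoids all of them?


Union bound: P[∪_{i=1}^{36} A_i] ≤ Σ_i P[A_i] ≤ 36·p = 36·(1/288) = 1/8.
Numerically: 1/8 ≈ 0.1250000.
Is 1/8 < 1? YES.
Since P[∪ A_i] ≤ 1/8 < 1, the complement has P[∩ A_i^c] ≥ 1 − 1/8 = 7/8 > 0, so some outcome avoids every A_i.

36·p = 1/8 ≈ 0.1250000; existence CERTIFIED by the union bound.


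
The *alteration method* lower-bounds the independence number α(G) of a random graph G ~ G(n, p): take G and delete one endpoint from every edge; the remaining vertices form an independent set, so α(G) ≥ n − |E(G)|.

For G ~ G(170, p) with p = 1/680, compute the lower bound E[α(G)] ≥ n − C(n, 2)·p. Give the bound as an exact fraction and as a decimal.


E[|E(G)|] = C(170, 2)·p = 14365 · (1/680) = 169/8.
E[α(G)] ≥ n − E[|E(G)|] = 170 − 169/8 = 1191/8.
Numerically: ≈ 148.875.
(This is only a lower bound; the true E[α(G)] may be larger.)

E[α(G)] ≥ 1191/8 ≈ 148.875.
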